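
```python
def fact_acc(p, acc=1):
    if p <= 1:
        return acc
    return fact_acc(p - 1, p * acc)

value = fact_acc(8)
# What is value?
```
Call trace:
fact_acc(p=8, acc=1)
  fact_acc(p=7, acc=8)
    fact_acc(p=6, acc=56)
      fact_acc(p=5, acc=336)
        fact_acc(p=4, acc=1680)
          fact_acc(p=3, acc=6720)
            fact_acc(p=2, acc=20160)
              fact_acc(p=1, acc=40320)
              -> return 40320
            -> return 40320
          -> return 40320
        -> return 40320
      -> return 40320
    -> return 40320
  -> return 40320
-> return 40320

Final answer: 40320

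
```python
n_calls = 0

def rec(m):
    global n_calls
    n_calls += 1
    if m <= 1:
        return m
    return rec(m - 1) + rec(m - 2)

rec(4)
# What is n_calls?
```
Call trace (a repeated sub-call is expanded the first time; later identical calls just restate its return value):
rec(m=4)
  rec(m=3)
    rec(m=2)
      rec(m=1)
      -> return 1
      rec(m=0)
      -> return 0
    -> return 1
    rec(m=1)
    -> return 1
  -> return 2
  rec(m=2) -> return 1  (same call as traced above)
-> return 3

n_calls is incremented once per call, so count the calls in each subtree. Let C(m) = number of calls made by rec(m).
C(0) = C(1) = 1 (base case, no recursion); C(m) = 1 + C(m - 1) + C(m - 2) otherwise.
C(2) = 1 + C(1) + C(0) = 1 + 1 + 1 = 3
C(3) = 1 + C(2) + C(1) = 1 + 3 + 1 = 5
C(4) = 1 + C(3) + C(2) = 1 + 5 + 3 = 9
n_calls = C(4) = 9

Final answer: 9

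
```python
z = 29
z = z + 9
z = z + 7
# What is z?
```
Trace:
  z=29
  z=38
  z=45

Final answer: 45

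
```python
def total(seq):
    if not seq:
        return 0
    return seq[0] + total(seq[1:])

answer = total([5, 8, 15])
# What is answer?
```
Call trace:
total(seq=[5, 8, 15])
  total(seq=[8, 15])
    total(seq=[15])
      total(seq=[])
      -> return 0
    -> return 15
  -> return 23
-> return 28

Final answer: 28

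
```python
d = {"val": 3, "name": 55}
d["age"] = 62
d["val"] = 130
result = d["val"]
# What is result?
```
Trace:
  d={'val': 3, 'name': 55}
  d={'val': 3, 'name': 55, 'age': 62}
  d={'val': 130, 'name': 55, 'age': 62}
  d={'val': 130, 'name': 55, 'age': 62}, result=130

Final answer: 130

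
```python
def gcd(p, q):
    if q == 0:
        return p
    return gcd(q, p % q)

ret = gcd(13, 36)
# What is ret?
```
Call trace:
gcd(p=13, q=36)
  gcd(p=36, q=13)
    gcd(p=13, q=10)
      gcd(p=10, q=3)
        gcd(p=3, q=1)
          gcd(p=1, q=0)
          -> return 1
        -> return 1
      -> return 1
    -> return 1
  -> return 1
-> return 1

Final answer: 1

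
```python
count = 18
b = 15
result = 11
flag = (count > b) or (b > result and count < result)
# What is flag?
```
Trace:
  count=18
  count=18, b=15
  count=18, b=15, result=11
  count=18, b=15, result=11, flag=True

Final answer: True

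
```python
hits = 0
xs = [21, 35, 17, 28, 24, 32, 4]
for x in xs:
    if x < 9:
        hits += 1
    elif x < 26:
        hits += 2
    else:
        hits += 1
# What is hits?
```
Trace:
  hits=0
  hits=2, x=21
  hits=3, x=35
  hits=5, x=17
  hits=6, x=28
  hits=8, x=24
  hits=9, x=32
  hits=10, x=4

Final answer: 10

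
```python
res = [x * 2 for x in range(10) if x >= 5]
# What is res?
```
Trace:
  x=0
  x=1
  x=2
  x=3
  x=4
  x=5
  x=6
  x=7
  x=8
  x=9
  res=[10, 12, 14, 16, 18]

Final answer: [10, 12, 14, 16, 18]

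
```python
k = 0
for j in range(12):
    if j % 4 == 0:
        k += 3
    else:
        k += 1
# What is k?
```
Trace:
  k=0
  k=3, j=0
  k=4, j=1
  k=5, j=2
  k=6, j=3
  k=9, j=4
  k=10, j=5
  k=11, j=6
  k=12, j=7
  k=15, j=8
  k=16, j=9
  k=17, j=10
  k=18, j=11

Final answer: 18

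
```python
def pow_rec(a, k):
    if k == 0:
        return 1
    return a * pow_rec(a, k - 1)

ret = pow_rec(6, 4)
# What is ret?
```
Call trace:
pow_rec(a=6, k=4)
  pow_rec(a=6, k=3)
    pow_rec(a=6, k=2)
      pow_rec(a=6, k=1)
        pow_rec(a=6, k=0)
        -> return 1
      -> return 6
    -> return 36
  -> return 216
-> return 1296

Final answer: 1296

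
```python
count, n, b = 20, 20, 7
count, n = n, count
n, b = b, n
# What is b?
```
Trace:
  count=20, n=20, b=7
  count=20, n=20, b=7
  count=20, n=7, b=20

Final answer: 20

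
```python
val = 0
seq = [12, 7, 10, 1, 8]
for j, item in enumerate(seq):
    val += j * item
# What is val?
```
Trace:
  val=0
  val=0, j=0, item=12
  val=7, j=1, item=7
  val=27, j=2, item=10
  val=30, j=3, item=1
  val=62, j=4, item=8

Final answer: 62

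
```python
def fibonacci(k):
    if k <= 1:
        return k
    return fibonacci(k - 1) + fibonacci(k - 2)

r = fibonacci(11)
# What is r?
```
Call trace (a repeated sub-call is expanded the first time; later identical calls just restate its return value):
fibonacci(k=11)
  fibonacci(k=10)
    fibonacci(k=9)
      fibonacci(k=8)
        fibonacci(k=7)
          fibonacci(k=6)
            fibonacci(k=5)
              fibonacci(k=4)
                fibonacci(k=3)
                  fibonacci(k=2)
                    fibonacci(k=1)
                    -> return 1
                    fibonacci(k=0)
                    -> return 0
                  -> return 1
                  fibonacci(k=1)
                  -> return 1
                -> return 2
                fibonacci(k=2) -> return 1  (same call as traced above)
              -> return 3
              fibonacci(k=3) -> return 2  (same call as traced above)
            -> return 5
            fibonacci(k=4) -> return 3  (same call as traced above)
          -> return 8
          fibonacci(k=5) -> return 5  (same call as traced above)
        -> return 13
        fibonacci(k=6) -> return 8  (same call as traced above)
      -> return 21
      fibonacci(k=7) -> return 13  (same call as traced above)
    -> return 34
    fibonacci(k=8) -> return 21  (same call as traced above)
  -> return 55
  fibonacci(k=9) -> return 34  (same call as traced above)
-> return 89

Final answer: 89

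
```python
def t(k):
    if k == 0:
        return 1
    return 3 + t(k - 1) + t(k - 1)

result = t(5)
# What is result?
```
Call trace (a repeated sub-call is expanded the first time; later identical calls just restate its return value):
t(k=5)
  t(k=4)
    t(k=3)
      t(k=2)
        t(k=1)
          t(k=0)
          -> return 1
          t(k=0)
          -> return 1
        -> return 5
        t(k=1) -> return 5  (same call as traced above)
      -> return 13
      t(k=2) -> return 13  (same call as traced above)
    -> return 29
    t(k=3) -> return 29  (same call as traced above)
  -> return 61
  t(k=4) -> return 61  (same call as traced above)
-> return 125

Final answer: 125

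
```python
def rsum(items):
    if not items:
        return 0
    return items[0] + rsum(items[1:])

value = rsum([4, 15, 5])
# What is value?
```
Call trace:
rsum(items=[4, 15, 5])
  rsum(items=[15, 5])
    rsum(items=[5])
      rsum(items=[])
      -> return 0
    -> return 5
  -> return 20
-> return 24

Final answer: 24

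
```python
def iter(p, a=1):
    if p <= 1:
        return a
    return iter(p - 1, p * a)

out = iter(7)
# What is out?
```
Call trace:
iter(p=7, a=1)
  iter(p=6, a=7)
    iter(p=5, a=42)
      iter(p=4, a=210)
        iter(p=3, a=840)
          iter(p=2, a=2520)
            iter(p=1, a=5040)
            -> return 5040
          -> return 5040
        -> return 5040
      -> return 5040
    -> return 5040
  -> return 5040
-> return 5040

Final answer: 5040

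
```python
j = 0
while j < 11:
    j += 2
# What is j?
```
Trace:
  j=0
  j=2
  j=4
  j=6
  j=8
  j=10
  j=12

Final answer: 12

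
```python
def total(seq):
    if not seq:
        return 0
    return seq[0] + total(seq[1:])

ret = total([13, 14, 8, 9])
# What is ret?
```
Call trace:
total(seq=[13, 14, 8, 9])
  total(seq=[14, 8, 9])
    total(seq=[8, 9])
      total(seq=[9])
        total(seq=[])
        -> return 0
      -> return 9
    -> return 17
  -> return 31
-> return 44

Final answer: 44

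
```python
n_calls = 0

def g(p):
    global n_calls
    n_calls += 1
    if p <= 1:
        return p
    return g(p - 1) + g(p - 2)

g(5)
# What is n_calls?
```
Call trace (a repeated sub-call is expanded the first time; later identical calls just restate its return value):
g(p=5)
  g(p=4)
    g(p=3)
      g(p=2)
        g(p=1)
        -> return 1
        g(p=0)
        -> return 0
      -> return 1
      g(p=1)
      -> return 1
    -> return 2
    g(p=2) -> return 1  (same call as traced above)
  -> return 3
  g(p=3) -> return 2  (same call as traced above)
-> return 5

n_calls is incremented once per call, so count the calls in each subtree. Let C(p) = number of calls made by g(p).
C(0) = C(1) = 1 (base case, no recursion); C(p) = 1 + C(p - 1) + C(p - 2) otherwise.
C(2) = 1 + C(1) + C(0) = 1 + 1 + 1 = 3
C(3) = 1 + C(2) + C(1) = 1 + 3 + 1 = 5
C(4) = 1 + C(3) + C(2) = 1 + 5 + 3 = 9
C(5) = 1 + C(4) + C(3) = 1 + 9 + 5 = 15
n_calls = C(5) = 15

Final answer: 15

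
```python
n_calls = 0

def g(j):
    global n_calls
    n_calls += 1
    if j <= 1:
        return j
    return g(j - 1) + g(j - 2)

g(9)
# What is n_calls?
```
Call trace (a repeated sub-call is expanded the first time; later identical calls just restate its return value):
g(j=9)
  g(j=8)
    g(j=7)
      g(j=6)
        g(j=5)
          g(j=4)
            g(j=3)
              g(j=2)
                g(j=1)
                -> return 1
                g(j=0)
                -> return 0
              -> return 1
              g(j=1)
              -> return 1
            -> return 2
            g(j=2) -> return 1  (same call as traced above)
          -> return 3
          g(j=3) -> return 2  (same call as traced above)
        -> return 5
        g(j=4) -> return 3  (same call as traced above)
      -> return 8
      g(j=5) -> return 5  (same call as traced above)
    -> return 13
    g(j=6) -> return 8  (same call as traced above)
  -> return 21
  g(j=7) -> return 13  (same call as traced above)
-> return 34

n_calls is incremented once per call, so count the calls in each subtree. Let C(j) = number of calls made by g(j).
C(0) = C(1) = 1 (base case, no recursion); C(j) = 1 + C(j - 1) + C(j - 2) otherwise.
C(2) = 1 + C(1) + C(0) = 1 + 1 + 1 = 3
C(3) = 1 + C(2) + C(1) = 1 + 3 + 1 = 5
C(4) = 1 + C(3) + C(2) = 1 + 5 + 3 = 9
C(5) = 1 + C(4) + C(3) = 1 + 9 + 5 = 15
C(6) = 1 + C(5) + C(4) = 1 + 15 + 9 = 25
C(7) = 1 + C(6) + C(5) = 1 + 25 + 15 = 41
C(8) = 1 + C(7) + C(6) = 1 + 41 + 25 = 67
C(9) = 1 + C(8) + C(7) = 1 + 67 + 41 = 109
n_calls = C(9) = 109

Final answer: 109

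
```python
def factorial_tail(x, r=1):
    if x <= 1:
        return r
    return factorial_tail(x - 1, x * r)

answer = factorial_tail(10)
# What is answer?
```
Call trace:
factorial_tail(x=10, r=1)
  factorial_tail(x=9, r=10)
    factorial_tail(x=8, r=90)
      factorial_tail(x=7, r=720)
        factorial_tail(x=6, r=5040)
          factorial_tail(x=5, r=30240)
            factorial_tail(x=4, r=151200)
              factorial_tail(x=3, r=604800)
                factorial_tail(x=2, r=1814400)
                  factorial_tail(x=1, r=3628800)
                  -> return 3628800
                -> return 3628800
              -> return 3628800
            -> return 3628800
          -> return 3628800
        -> return 3628800
      -> return 3628800
    -> return 3628800
  -> return 3628800
-> return 3628800

Final answer: 3628800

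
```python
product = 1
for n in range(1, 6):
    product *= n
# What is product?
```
Trace:
  product=1
  product=1, n=1
  product=2, n=2
  product=6, n=3
  product=24, n=4
  product=120, n=5

Final answer: 120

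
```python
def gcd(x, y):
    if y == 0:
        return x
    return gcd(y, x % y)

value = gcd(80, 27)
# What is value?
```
Call trace:
gcd(x=80, y=27)
  gcd(x=27, y=26)
    gcd(x=26, y=1)
      gcd(x=1, y=0)
      -> return 1
    -> return 1
  -> return 1
-> return 1

Final answer: 1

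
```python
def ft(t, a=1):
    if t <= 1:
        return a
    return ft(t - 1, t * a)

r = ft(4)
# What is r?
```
Call trace:
ft(t=4, a=1)
  ft(t=3, a=4)
    ft(t=2, a=12)
      ft(t=1, a=24)
      -> return 24
    -> return 24
  -> return 24
-> return 24

Final answer: 24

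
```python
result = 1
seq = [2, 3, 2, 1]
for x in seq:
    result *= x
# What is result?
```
Trace:
  result=1
  result=2, x=2
  result=6, x=3
  result=12, x=2
  result=12, x=1

Final answer: 12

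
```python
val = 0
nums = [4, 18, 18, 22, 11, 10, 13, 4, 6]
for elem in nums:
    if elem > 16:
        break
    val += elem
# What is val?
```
Trace:
  val=0
  val=4, elem=4
  val=4, elem=18

Final answer: 4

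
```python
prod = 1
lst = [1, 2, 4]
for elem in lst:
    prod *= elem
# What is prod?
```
Trace:
  prod=1
  prod=1, elem=1
  prod=2, elem=2
  prod=8, elem=4

Final answer: 8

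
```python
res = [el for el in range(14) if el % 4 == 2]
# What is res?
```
Trace:
  el=0
  el=1
  el=2
  el=3
  el=4
  el=5
  el=6
  el=7
  el=8
  el=9
  el=10
  el=11
  el=12
  el=13
  res=[2, 6, 10]

Final answer: [2, 6, 10]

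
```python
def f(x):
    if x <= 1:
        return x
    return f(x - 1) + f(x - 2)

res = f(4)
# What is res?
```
Call trace (a repeated sub-call is expanded the first time; later identical calls just restate its return value):
f(x=4)
  f(x=3)
    f(x=2)
      f(x=1)
      -> return 1
      f(x=0)
      -> return 0
    -> return 1
    f(x=1)
    -> return 1
  -> return 2
  f(x=2) -> return 1  (same call as traced above)
-> return 3

Final answer: 3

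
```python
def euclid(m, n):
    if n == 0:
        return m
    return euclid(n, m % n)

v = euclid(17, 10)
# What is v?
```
Call trace:
euclid(m=17, n=10)
  euclid(m=10, n=7)
    euclid(m=7, n=3)
      euclid(m=3, n=1)
        euclid(m=1, n=0)
        -> return 1
      -> return 1
    -> return 1
  -> return 1
-> return 1

Final answer: 1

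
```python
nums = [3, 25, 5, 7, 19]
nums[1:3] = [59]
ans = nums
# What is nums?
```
Trace:
  nums=[3, 25, 5, 7, 19]
  nums=[3, 59, 7, 19]
  nums=[3, 59, 7, 19], ans=[3, 59, 7, 19]

Final answer: [3, 59, 7, 19]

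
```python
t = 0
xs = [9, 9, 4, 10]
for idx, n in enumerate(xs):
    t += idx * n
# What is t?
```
Trace:
  t=0
  t=0, idx=0, n=9
  t=9, idx=1, n=9
  t=17, idx=2, n=4
  t=47, idx=3, n=10

Final answer: 47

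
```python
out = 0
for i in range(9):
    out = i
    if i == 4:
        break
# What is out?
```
Trace:
  out=0
  out=0, i=0
  out=1, i=1
  out=2, i=2
  out=3, i=3
  out=4, i=4

Final answer: 4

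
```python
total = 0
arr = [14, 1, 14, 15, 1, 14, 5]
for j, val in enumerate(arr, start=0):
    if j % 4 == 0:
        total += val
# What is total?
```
Trace:
  total=0
  total=14, j=0, val=14
  total=14, j=1, val=1
  total=14, j=2, val=14
  total=14, j=3, val=15
  total=15, j=4, val=1
  total=15, j=5, val=14
  total=15, j=6, val=5

Final answer: 15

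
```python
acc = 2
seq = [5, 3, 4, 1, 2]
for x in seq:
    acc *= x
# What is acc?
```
Trace:
  acc=2
  acc=10, x=5
  acc=30, x=3
  acc=120, x=4
  acc=120, x=1
  acc=240, x=2

Final answer: 240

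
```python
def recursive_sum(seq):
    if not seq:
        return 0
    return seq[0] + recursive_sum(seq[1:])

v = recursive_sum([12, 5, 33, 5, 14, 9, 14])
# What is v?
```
Call trace:
recursive_sum(seq=[12, 5, 33, 5, 14, 9, 14])
  recursive_sum(seq=[5, 33, 5, 14, 9, 14])
    recursive_sum(seq=[33, 5, 14, 9, 14])
      recursive_sum(seq=[5, 14, 9, 14])
        recursive_sum(seq=[14, 9, 14])
          recursive_sum(seq=[9, 14])
            recursive_sum(seq=[14])
              recursive_sum(seq=[])
              -> return 0
            -> return 14
          -> return 23
        -> return 37
      -> return 42
    -> return 75
  -> return 80
-> return 92

Final answer: 92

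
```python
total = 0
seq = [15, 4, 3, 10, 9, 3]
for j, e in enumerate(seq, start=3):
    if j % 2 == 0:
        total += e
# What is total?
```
Trace:
  total=0
  total=0, j=3, e=15
  total=4, j=4, e=4
  total=4, j=5, e=3
  total=14, j=6, e=10
  total=14, j=7, e=9
  total=17, j=8, e=3

Final answer: 17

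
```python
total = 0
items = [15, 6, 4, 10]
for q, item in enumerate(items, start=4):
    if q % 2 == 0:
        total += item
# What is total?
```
Trace:
  total=0
  total=15, q=4, item=15
  total=15, q=5, item=6
  total=19, q=6, item=4
  total=19, q=7, item=10

Final answer: 19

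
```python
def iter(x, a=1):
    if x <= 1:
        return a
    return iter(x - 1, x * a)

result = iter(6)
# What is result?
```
Call trace:
iter(x=6, a=1)
  iter(x=5, a=6)
    iter(x=4, a=30)
      iter(x=3, a=120)
        iter(x=2, a=360)
          iter(x=1, a=720)
          -> return 720
        -> return 720
      -> return 720
    -> return 720
  -> return 720
-> return 720

Final answer: 720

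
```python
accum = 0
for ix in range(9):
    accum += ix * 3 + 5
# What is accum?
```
Trace:
  accum=0
  accum=5, ix=0
  accum=13, ix=1
  accum=24, ix=2
  accum=38, ix=3
  accum=55, ix=4
  accum=75, ix=5
  accum=98, ix=6
  accum=124, ix=7
  accum=153, ix=8

Final answer: 153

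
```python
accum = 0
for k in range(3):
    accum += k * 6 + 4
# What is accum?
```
Trace:
  accum=0
  accum=4, k=0
  accum=14, k=1
  accum=30, k=2

Final answer: 30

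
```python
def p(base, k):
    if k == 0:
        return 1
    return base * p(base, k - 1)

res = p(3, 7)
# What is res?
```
Call trace:
p(base=3, k=7)
  p(base=3, k=6)
    p(base=3, k=5)
      p(base=3, k=4)
        p(base=3, k=3)
          p(base=3, k=2)
            p(base=3, k=1)
              p(base=3, k=0)
              -> return 1
            -> return 3
          -> return 9
        -> return 27
      -> return 81
    -> return 243
  -> return 729
-> return 2187

Final answer: 2187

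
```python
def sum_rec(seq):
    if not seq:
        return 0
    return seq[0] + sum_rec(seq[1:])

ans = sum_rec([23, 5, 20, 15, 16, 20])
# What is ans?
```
Call trace:
sum_rec(seq=[23, 5, 20, 15, 16, 20])
  sum_rec(seq=[5, 20, 15, 16, 20])
    sum_rec(seq=[20, 15, 16, 20])
      sum_rec(seq=[15, 16, 20])
        sum_rec(seq=[16, 20])
          sum_rec(seq=[20])
            sum_rec(seq=[])
            -> return 0
          -> return 20
        -> return 36
      -> return 51
    -> return 71
  -> return 76
-> return 99

Final answer: 99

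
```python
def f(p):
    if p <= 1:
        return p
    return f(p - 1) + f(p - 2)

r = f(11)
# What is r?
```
Call trace (a repeated sub-call is expanded the first time; later identical calls just restate its return value):
f(p=11)
  f(p=10)
    f(p=9)
      f(p=8)
        f(p=7)
          f(p=6)
            f(p=5)
              f(p=4)
                f(p=3)
                  f(p=2)
                    f(p=1)
                    -> return 1
                    f(p=0)
                    -> return 0
                  -> return 1
                  f(p=1)
                  -> return 1
                -> return 2
                f(p=2) -> return 1  (same call as traced above)
              -> return 3
              f(p=3) -> return 2  (same call as traced above)
            -> return 5
            f(p=4) -> return 3  (same call as traced above)
          -> return 8
          f(p=5) -> return 5  (same call as traced above)
        -> return 13
        f(p=6) -> return 8  (same call as traced above)
      -> return 21
      f(p=7) -> return 13  (same call as traced above)
    -> return 34
    f(p=8) -> return 21  (same call as traced above)
  -> return 55
  f(p=9) -> return 34  (same call as traced above)
-> return 89

Final answer: 89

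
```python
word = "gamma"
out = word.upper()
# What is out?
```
Trace:
  word='gamma'
  word='gamma', out='GAMMA'

Final answer: 'GAMMA'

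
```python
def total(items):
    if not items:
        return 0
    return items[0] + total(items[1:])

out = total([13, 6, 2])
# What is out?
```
Call trace:
total(items=[13, 6, 2])
  total(items=[6, 2])
    total(items=[2])
      total(items=[])
      -> return 0
    -> return 2
  -> return 8
-> return 21

Final answer: 21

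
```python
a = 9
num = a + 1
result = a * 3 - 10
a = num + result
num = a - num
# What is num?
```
Trace:
  a=9
  a=9, num=10
  a=9, num=10, result=17
  a=27, num=10, result=17
  a=27, num=17, result=17

Final answer: 17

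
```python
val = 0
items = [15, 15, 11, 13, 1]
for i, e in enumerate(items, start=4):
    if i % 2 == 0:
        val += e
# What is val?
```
Trace:
  val=0
  val=15, i=4, e=15
  val=15, i=5, e=15
  val=26, i=6, e=11
  val=26, i=7, e=13
  val=27, i=8, e=1

Final answer: 27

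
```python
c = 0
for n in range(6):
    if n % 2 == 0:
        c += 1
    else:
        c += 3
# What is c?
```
Trace:
  c=0
  c=1, n=0
  c=4, n=1
  c=5, n=2
  c=8, n=3
  c=9, n=4
  c=12, n=5

Final answer: 12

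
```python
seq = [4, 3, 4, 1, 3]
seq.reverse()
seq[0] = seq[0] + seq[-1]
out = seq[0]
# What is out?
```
Trace:
  seq=[4, 3, 4, 1, 3]
  seq=[3, 1, 4, 3, 4]
  seq=[7, 1, 4, 3, 4]
  seq=[7, 1, 4, 3, 4], out=7

Final answer: 7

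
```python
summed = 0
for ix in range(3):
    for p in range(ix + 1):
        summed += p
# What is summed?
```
Trace:
  summed=0
  summed=0, ix=0, p=0
  summed=0, ix=1, p=0
  summed=1, ix=1, p=1
  summed=1, ix=2, p=0
  summed=2, ix=2, p=1
  summed=4, ix=2, p=2

Final answer: 4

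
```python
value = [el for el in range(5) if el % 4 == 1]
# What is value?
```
Trace:
  el=0
  el=1
  el=2
  el=3
  el=4
  value=[1]

Final answer: [1]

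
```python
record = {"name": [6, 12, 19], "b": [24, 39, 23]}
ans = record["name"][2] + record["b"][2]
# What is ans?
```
Trace:
  record={'name': [6, 12, 19], 'b': [24, 39, 23]}
  record={'name': [6, 12, 19], 'b': [24, 39, 23]}, ans=42

Final answer: 42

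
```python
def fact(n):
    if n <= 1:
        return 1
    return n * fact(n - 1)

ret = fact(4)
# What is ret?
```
Call trace:
fact(n=4)
  fact(n=3)
    fact(n=2)
      fact(n=1)
      -> return 1
    -> return 2
  -> return 6
-> return 24

Final answer: 24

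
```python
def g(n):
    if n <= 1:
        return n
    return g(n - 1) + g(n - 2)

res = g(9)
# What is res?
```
Call trace (a repeated sub-call is expanded the first time; later identical calls just restate its return value):
g(n=9)
  g(n=8)
    g(n=7)
      g(n=6)
        g(n=5)
          g(n=4)
            g(n=3)
              g(n=2)
                g(n=1)
                -> return 1
                g(n=0)
                -> return 0
              -> return 1
              g(n=1)
              -> return 1
            -> return 2
            g(n=2) -> return 1  (same call as traced above)
          -> return 3
          g(n=3) -> return 2  (same call as traced above)
        -> return 5
        g(n=4) -> return 3  (same call as traced above)
      -> return 8
      g(n=5) -> return 5  (same call as traced above)
    -> return 13
    g(n=6) -> return 8  (same call as traced above)
  -> return 21
  g(n=7) -> return 13  (same call as traced above)
-> return 34

Final answer: 34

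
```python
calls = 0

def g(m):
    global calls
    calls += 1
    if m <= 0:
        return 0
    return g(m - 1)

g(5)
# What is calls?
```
Call trace:
g(m=5)
  g(m=4)
    g(m=3)
      g(m=2)
        g(m=1)
          g(m=0)
          -> return 0
        -> return 0
      -> return 0
    -> return 0
  -> return 0
-> return 0

calls is incremented once per call. g is entered once for each m = 5, 4, 3, 2, 1, 0 (the m <= 0 call returns without recursing), i.e. 5 + 1 calls.
calls = 6

Final answer: 6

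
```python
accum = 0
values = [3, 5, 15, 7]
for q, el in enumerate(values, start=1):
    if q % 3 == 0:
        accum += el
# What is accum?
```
Trace:
  accum=0
  accum=0, q=1, el=3
  accum=0, q=2, el=5
  accum=15, q=3, el=15
  accum=15, q=4, el=7

Final answer: 15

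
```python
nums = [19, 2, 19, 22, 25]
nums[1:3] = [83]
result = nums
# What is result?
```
Trace:
  nums=[19, 2, 19, 22, 25]
  nums=[19, 83, 22, 25]
  nums=[19, 83, 22, 25], result=[19, 83, 22, 25]

Final answer: [19, 83, 22, 25]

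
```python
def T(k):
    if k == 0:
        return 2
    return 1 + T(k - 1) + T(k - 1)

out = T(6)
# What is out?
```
Call trace (a repeated sub-call is expanded the first time; later identical calls just restate its return value):
T(k=6)
  T(k=5)
    T(k=4)
      T(k=3)
        T(k=2)
          T(k=1)
            T(k=0)
            -> return 2
            T(k=0)
            -> return 2
          -> return 5
          T(k=1) -> return 5  (same call as traced above)
        -> return 11
        T(k=2) -> return 11  (same call as traced above)
      -> return 23
      T(k=3) -> return 23  (same call as traced above)
    -> return 47
    T(k=4) -> return 47  (same call as traced above)
  -> return 95
  T(k=5) -> return 95  (same call as traced above)
-> return 191

Final answer: 191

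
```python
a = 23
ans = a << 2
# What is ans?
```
Trace:
  a=23
  a=23, ans=92

Final answer: 92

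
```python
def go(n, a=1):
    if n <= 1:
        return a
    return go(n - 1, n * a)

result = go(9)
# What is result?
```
Call trace:
go(n=9, a=1)
  go(n=8, a=9)
    go(n=7, a=72)
      go(n=6, a=504)
        go(n=5, a=3024)
          go(n=4, a=15120)
            go(n=3, a=60480)
              go(n=2, a=181440)
                go(n=1, a=362880)
                -> return 362880
              -> return 362880
            -> return 362880
          -> return 362880
        -> return 362880
      -> return 362880
    -> return 362880
  -> return 362880
-> return 362880

Final answer: 362880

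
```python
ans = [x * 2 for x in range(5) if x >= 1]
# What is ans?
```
Trace:
  x=0
  x=1
  x=2
  x=3
  x=4
  ans=[2, 4, 6, 8]

Final answer: [2, 4, 6, 8]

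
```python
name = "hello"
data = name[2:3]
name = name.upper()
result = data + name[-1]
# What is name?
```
Trace:
  name='hello'
  name='hello', data='l'
  name='HELLO', data='l'
  name='HELLO', data='l', result='lO'

Final answer: 'HELLO'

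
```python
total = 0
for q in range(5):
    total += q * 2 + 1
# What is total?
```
Trace:
  total=0
  total=1, q=0
  total=4, q=1
  total=9, q=2
  total=16, q=3
  total=25, q=4

Final answer: 25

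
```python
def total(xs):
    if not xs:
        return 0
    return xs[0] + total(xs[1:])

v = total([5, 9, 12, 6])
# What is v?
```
Call trace:
total(xs=[5, 9, 12, 6])
  total(xs=[9, 12, 6])
    total(xs=[12, 6])
      total(xs=[6])
        total(xs=[])
        -> return 0
      -> return 6
    -> return 18
  -> return 27
-> return 32

Final answer: 32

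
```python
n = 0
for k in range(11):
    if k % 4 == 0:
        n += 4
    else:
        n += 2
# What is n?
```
Trace:
  n=0
  n=4, k=0
  n=6, k=1
  n=8, k=2
  n=10, k=3
  n=14, k=4
  n=16, k=5
  n=18, k=6
  n=20, k=7
  n=24, k=8
  n=26, k=9
  n=28, k=10

Final answer: 28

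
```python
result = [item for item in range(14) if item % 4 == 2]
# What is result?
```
Trace:
  item=0
  item=1
  item=2
  item=3
  item=4
  item=5
  item=6
  item=7
  item=8
  item=9
  item=10
  item=11
  item=12
  item=13
  result=[2, 6, 10]

Final answer: [2, 6, 10]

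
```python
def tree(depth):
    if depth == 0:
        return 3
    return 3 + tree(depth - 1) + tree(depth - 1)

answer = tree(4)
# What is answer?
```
Call trace (a repeated sub-call is expanded the first time; later identical calls just restate its return value):
tree(depth=4)
  tree(depth=3)
    tree(depth=2)
      tree(depth=1)
        tree(depth=0)
        -> return 3
        tree(depth=0)
        -> return 3
      -> return 9
      tree(depth=1) -> return 9  (same call as traced above)
    -> return 21
    tree(depth=2) -> return 21  (same call as traced above)
  -> return 45
  tree(depth=3) -> return 45  (same call as traced above)
-> return 93

Final answer: 93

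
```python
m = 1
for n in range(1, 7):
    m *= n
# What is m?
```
Trace:
  m=1
  m=1, n=1
  m=2, n=2
  m=6, n=3
  m=24, n=4
  m=120, n=5
  m=720, n=6

Final answer: 720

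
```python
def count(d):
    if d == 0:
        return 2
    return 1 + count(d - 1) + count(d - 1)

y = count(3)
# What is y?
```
Call trace (a repeated sub-call is expanded the first time; later identical calls just restate its return value):
count(d=3)
  count(d=2)
    count(d=1)
      count(d=0)
      -> return 2
      count(d=0)
      -> return 2
    -> return 5
    count(d=1) -> return 5  (same call as traced above)
  -> return 11
  count(d=2) -> return 11  (same call as traced above)
-> return 23

Final answer: 23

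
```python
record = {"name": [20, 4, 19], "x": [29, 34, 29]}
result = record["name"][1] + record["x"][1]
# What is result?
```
Trace:
  record={'name': [20, 4, 19], 'x': [29, 34, 29]}
  record={'name': [20, 4, 19], 'x': [29, 34, 29]}, result=38

Final answer: 38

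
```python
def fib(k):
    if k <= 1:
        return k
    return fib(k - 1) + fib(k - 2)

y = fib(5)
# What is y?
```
Call trace (a repeated sub-call is expanded the first time; later identical calls just restate its return value):
fib(k=5)
  fib(k=4)
    fib(k=3)
      fib(k=2)
        fib(k=1)
        -> return 1
        fib(k=0)
        -> return 0
      -> return 1
      fib(k=1)
      -> return 1
    -> return 2
    fib(k=2) -> return 1  (same call as traced above)
  -> return 3
  fib(k=3) -> return 2  (same call as traced above)
-> return 5

Final answer: 5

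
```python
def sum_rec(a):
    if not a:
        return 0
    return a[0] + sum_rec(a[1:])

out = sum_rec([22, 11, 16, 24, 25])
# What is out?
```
Call trace:
sum_rec(a=[22, 11, 16, 24, 25])
  sum_rec(a=[11, 16, 24, 25])
    sum_rec(a=[16, 24, 25])
      sum_rec(a=[24, 25])
        sum_rec(a=[25])
          sum_rec(a=[])
          -> return 0
        -> return 25
      -> return 49
    -> return 65
  -> return 76
-> return 98

Final answer: 98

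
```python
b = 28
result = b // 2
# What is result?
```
Trace:
  b=28
  b=28, result=14

Final answer: 14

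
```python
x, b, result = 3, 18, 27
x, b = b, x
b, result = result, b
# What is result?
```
Trace:
  x=3, b=18, result=27
  x=18, b=3, result=27
  x=18, b=27, result=3

Final answer: 3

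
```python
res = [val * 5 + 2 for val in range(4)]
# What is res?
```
Trace:
  val=0
  val=1
  val=2
  val=3
  res=[2, 7, 12, 17]

Final answer: [2, 7, 12, 17]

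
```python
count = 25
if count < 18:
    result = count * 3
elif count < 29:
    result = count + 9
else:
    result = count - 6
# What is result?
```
Trace:
  count=25
  count=25, result=34

Final answer: 34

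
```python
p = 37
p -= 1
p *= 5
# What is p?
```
Trace:
  p=37
  p=36
  p=180

Final answer: 180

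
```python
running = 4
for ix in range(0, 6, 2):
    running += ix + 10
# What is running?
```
Trace:
  running=4
  running=14, ix=0
  running=26, ix=2
  running=40, ix=4

Final answer: 40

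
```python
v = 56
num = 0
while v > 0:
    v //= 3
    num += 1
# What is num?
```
Trace:
  v=56
  v=56, num=0
  v=18, num=1
  v=6, num=2
  v=2, num=3
  v=0, num=4

Final answer: 4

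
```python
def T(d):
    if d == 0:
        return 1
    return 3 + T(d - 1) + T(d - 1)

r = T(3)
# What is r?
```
Call trace (a repeated sub-call is expanded the first time; later identical calls just restate its return value):
T(d=3)
  T(d=2)
    T(d=1)
      T(d=0)
      -> return 1
      T(d=0)
      -> return 1
    -> return 5
    T(d=1) -> return 5  (same call as traced above)
  -> return 13
  T(d=2) -> return 13  (same call as traced above)
-> return 29

Final answer: 29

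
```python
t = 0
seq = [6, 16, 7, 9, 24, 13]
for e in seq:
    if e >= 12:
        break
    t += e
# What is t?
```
Trace:
  t=0
  t=6, e=6
  t=6, e=16

Final answer: 6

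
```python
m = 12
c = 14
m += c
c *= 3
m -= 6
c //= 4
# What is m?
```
Trace:
  m=12
  m=12, c=14
  m=26, c=14
  m=26, c=42
  m=20, c=42
  m=20, c=10

Final answer: 20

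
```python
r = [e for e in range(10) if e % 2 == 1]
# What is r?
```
Trace:
  e=0
  e=1
  e=2
  e=3
  e=4
  e=5
  e=6
  e=7
  e=8
  e=9
  r=[1, 3, 5, 7, 9]

Final answer: [1, 3, 5, 7, 9]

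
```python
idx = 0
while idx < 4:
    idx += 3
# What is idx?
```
Trace:
  idx=0
  idx=3
  idx=6

Final answer: 6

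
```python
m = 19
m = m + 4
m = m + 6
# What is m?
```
Trace:
  m=19
  m=23
  m=29

Final answer: 29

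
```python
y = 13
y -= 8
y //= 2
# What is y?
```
Trace:
  y=13
  y=5
  y=2

Final answer: 2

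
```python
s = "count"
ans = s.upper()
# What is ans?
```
Trace:
  s='count'
  s='count', ans='COUNT'

Final answer: 'COUNT'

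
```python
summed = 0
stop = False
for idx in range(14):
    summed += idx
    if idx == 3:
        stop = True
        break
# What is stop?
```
Trace:
  summed=0
  summed=0, stop=False
  summed=0, stop=False, idx=0
  summed=1, stop=False, idx=1
  summed=3, stop=False, idx=2
  summed=6, stop=True, idx=3

Final answer: True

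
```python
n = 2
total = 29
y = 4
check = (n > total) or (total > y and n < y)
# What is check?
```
Trace:
  n=2
  n=2, total=29
  n=2, total=29, y=4
  n=2, total=29, y=4, check=True

Final answer: True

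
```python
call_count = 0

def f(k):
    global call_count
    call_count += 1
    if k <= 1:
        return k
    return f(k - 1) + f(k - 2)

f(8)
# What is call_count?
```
Call trace (a repeated sub-call is expanded the first time; later identical calls just restate its return value):
f(k=8)
  f(k=7)
    f(k=6)
      f(k=5)
        f(k=4)
          f(k=3)
            f(k=2)
              f(k=1)
              -> return 1
              f(k=0)
              -> return 0
            -> return 1
            f(k=1)
            -> return 1
          -> return 2
          f(k=2) -> return 1  (same call as traced above)
        -> return 3
        f(k=3) -> return 2  (same call as traced above)
      -> return 5
      f(k=4) -> return 3  (same call as traced above)
    -> return 8
    f(k=5) -> return 5  (same call as traced above)
  -> return 13
  f(k=6) -> return 8  (same call as traced above)
-> return 21

call_count is incremented once per call, so count the calls in each subtree. Let C(k) = number of calls made by f(k).
C(0) = C(1) = 1 (base case, no recursion); C(k) = 1 + C(k - 1) + C(k - 2) otherwise.
C(2) = 1 + C(1) + C(0) = 1 + 1 + 1 = 3
C(3) = 1 + C(2) + C(1) = 1 + 3 + 1 = 5
C(4) = 1 + C(3) + C(2) = 1 + 5 + 3 = 9
C(5) = 1 + C(4) + C(3) = 1 + 9 + 5 = 15
C(6) = 1 + C(5) + C(4) = 1 + 15 + 9 = 25
C(7) = 1 + C(6) + C(5) = 1 + 25 + 15 = 41
C(8) = 1 + C(7) + C(6) = 1 + 41 + 25 = 67
call_count = C(8) = 67

Final answer: 67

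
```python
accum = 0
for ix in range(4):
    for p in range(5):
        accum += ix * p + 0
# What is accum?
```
Trace:
  accum=0
  accum=0, ix=0, p=0
  accum=0, ix=0, p=1
  accum=0, ix=0, p=2
  accum=0, ix=0, p=3
  accum=0, ix=0, p=4
  accum=0, ix=1, p=0
  accum=1, ix=1, p=1
  accum=3, ix=1, p=2
  accum=6, ix=1, p=3
  accum=10, ix=1, p=4
  accum=10, ix=2, p=0
  accum=12, ix=2, p=1
  accum=16, ix=2, p=2
  accum=22, ix=2, p=3
  accum=30, ix=2, p=4
  accum=30, ix=3, p=0
  accum=33, ix=3, p=1
  accum=39, ix=3, p=2
  accum=48, ix=3, p=3
  accum=60, ix=3, p=4

Final answer: 60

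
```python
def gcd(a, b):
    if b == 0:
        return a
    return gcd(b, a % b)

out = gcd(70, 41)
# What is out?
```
Call trace:
gcd(a=70, b=41)
  gcd(a=41, b=29)
    gcd(a=29, b=12)
      gcd(a=12, b=5)
        gcd(a=5, b=2)
          gcd(a=2, b=1)
            gcd(a=1, b=0)
            -> return 1
          -> return 1
        -> return 1
      -> return 1
    -> return 1
  -> return 1
-> return 1

Final answer: 1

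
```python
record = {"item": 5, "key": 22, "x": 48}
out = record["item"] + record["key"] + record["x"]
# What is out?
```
Trace:
  record={'item': 5, 'key': 22, 'x': 48}
  record={'item': 5, 'key': 22, 'x': 48}, out=75

Final answer: 75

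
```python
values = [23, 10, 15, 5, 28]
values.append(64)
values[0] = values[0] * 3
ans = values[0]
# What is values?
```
Trace:
  values=[23, 10, 15, 5, 28]
  values=[23, 10, 15, 5, 28, 64]
  values=[69, 10, 15, 5, 28, 64]
  values=[69, 10, 15, 5, 28, 64], ans=69

Final answer: [69, 10, 15, 5, 28, 64]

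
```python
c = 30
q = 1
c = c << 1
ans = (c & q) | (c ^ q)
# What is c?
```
Trace:
  c=30
  c=30, q=1
  c=60, q=1
  c=60, q=1, ans=61

Final answer: 60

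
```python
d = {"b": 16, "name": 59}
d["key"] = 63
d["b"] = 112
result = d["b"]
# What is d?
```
Trace:
  d={'b': 16, 'name': 59}
  d={'b': 16, 'name': 59, 'key': 63}
  d={'b': 112, 'name': 59, 'key': 63}
  d={'b': 112, 'name': 59, 'key': 63}, result=112

Final answer: {'b': 112, 'name': 59, 'key': 63}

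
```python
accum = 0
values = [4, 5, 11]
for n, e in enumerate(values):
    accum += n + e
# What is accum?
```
Trace:
  accum=0
  accum=4, n=0, e=4
  accum=10, n=1, e=5
  accum=23, n=2, e=11

Final answer: 23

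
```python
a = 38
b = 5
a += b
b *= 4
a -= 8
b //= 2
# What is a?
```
Trace:
  a=38
  a=38, b=5
  a=43, b=5
  a=43, b=20
  a=35, b=20
  a=35, b=10

Final answer: 35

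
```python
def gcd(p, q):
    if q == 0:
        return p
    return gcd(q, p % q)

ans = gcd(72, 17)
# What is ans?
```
Call trace:
gcd(p=72, q=17)
  gcd(p=17, q=4)
    gcd(p=4, q=1)
      gcd(p=1, q=0)
      -> return 1
    -> return 1
  -> return 1
-> return 1

Final answer: 1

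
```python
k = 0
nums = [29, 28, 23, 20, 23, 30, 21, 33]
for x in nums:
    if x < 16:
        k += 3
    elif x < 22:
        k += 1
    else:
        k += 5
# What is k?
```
Trace:
  k=0
  k=5, x=29
  k=10, x=28
  k=15, x=23
  k=16, x=20
  k=21, x=23
  k=26, x=30
  k=27, x=21
  k=32, x=33

Final answer: 32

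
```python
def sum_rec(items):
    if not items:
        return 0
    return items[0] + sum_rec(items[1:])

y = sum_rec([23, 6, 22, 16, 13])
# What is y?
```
Call trace:
sum_rec(items=[23, 6, 22, 16, 13])
  sum_rec(items=[6, 22, 16, 13])
    sum_rec(items=[22, 16, 13])
      sum_rec(items=[16, 13])
        sum_rec(items=[13])
          sum_rec(items=[])
          -> return 0
        -> return 13
      -> return 29
    -> return 51
  -> return 57
-> return 80

Final answer: 80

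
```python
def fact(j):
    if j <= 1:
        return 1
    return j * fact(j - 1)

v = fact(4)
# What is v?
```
Call trace:
fact(j=4)
  fact(j=3)
    fact(j=2)
      fact(j=1)
      -> return 1
    -> return 2
  -> return 6
-> return 24

Final answer: 24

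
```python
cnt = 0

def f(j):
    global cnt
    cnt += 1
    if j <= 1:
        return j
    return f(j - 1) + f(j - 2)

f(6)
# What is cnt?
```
Call trace (a repeated sub-call is expanded the first time; later identical calls just restate its return value):
f(j=6)
  f(j=5)
    f(j=4)
      f(j=3)
        f(j=2)
          f(j=1)
          -> return 1
          f(j=0)
          -> return 0
        -> return 1
        f(j=1)
        -> return 1
      -> return 2
      f(j=2) -> return 1  (same call as traced above)
    -> return 3
    f(j=3) -> return 2  (same call as traced above)
  -> return 5
  f(j=4) -> return 3  (same call as traced above)
-> return 8

cnt is incremented once per call, so count the calls in each subtree. Let C(j) = number of calls made by f(j).
C(0) = C(1) = 1 (base case, no recursion); C(j) = 1 + C(j - 1) + C(j - 2) otherwise.
C(2) = 1 + C(1) + C(0) = 1 + 1 + 1 = 3
C(3) = 1 + C(2) + C(1) = 1 + 3 + 1 = 5
C(4) = 1 + C(3) + C(2) = 1 + 5 + 3 = 9
C(5) = 1 + C(4) + C(3) = 1 + 9 + 5 = 15
C(6) = 1 + C(5) + C(4) = 1 + 15 + 9 = 25
cnt = C(6) = 25

Final answer: 25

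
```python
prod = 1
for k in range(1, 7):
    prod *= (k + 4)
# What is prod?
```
Trace:
  prod=1
  prod=5, k=1
  prod=30, k=2
  prod=210, k=3
  prod=1680, k=4
  prod=15120, k=5
  prod=151200, k=6

Final answer: 151200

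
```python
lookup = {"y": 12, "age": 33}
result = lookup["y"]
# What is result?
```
Trace:
  lookup={'y': 12, 'age': 33}
  lookup={'y': 12, 'age': 33}, result=12

Final answer: 12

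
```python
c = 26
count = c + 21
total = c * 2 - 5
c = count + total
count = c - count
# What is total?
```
Trace:
  c=26
  c=26, count=47
  c=26, count=47, total=47
  c=94, count=47, total=47
  c=94, count=47, total=47

Final answer: 47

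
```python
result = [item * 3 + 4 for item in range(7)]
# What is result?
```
Trace:
  item=0
  item=1
  item=2
  item=3
  item=4
  item=5
  item=6
  result=[4, 7, 10, 13, 16, 19, 22]

Final answer: [4, 7, 10, 13, 16, 19, 22]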